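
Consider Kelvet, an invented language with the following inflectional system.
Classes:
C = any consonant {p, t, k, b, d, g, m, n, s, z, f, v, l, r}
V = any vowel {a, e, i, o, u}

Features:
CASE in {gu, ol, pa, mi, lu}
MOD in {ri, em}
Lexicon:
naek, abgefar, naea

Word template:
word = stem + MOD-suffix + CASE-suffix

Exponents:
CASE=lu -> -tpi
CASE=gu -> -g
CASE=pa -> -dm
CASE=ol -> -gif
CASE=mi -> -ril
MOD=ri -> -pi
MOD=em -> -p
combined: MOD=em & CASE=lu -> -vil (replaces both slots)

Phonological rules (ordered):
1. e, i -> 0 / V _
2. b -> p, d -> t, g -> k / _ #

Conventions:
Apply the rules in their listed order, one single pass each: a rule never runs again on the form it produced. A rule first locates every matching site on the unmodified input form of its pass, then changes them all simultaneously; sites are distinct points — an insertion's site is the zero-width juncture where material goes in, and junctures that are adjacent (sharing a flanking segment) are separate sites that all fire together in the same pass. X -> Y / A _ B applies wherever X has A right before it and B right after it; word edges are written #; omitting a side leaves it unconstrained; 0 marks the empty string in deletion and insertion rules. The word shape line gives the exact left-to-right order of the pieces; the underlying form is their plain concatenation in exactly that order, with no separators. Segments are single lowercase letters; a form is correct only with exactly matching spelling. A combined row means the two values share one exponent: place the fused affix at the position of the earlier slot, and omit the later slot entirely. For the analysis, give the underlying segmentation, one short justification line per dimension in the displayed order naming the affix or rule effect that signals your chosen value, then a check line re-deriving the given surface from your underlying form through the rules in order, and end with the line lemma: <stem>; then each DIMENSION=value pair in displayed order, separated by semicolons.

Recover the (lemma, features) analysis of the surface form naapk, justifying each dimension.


underlying: naea-p-g
CASE=gu - signalled by the affix -g
MOD=em - signalled by the affix -p
check: naeapg -> naapg -> naapk
lemma: naea; CASE=gu; MOD=em


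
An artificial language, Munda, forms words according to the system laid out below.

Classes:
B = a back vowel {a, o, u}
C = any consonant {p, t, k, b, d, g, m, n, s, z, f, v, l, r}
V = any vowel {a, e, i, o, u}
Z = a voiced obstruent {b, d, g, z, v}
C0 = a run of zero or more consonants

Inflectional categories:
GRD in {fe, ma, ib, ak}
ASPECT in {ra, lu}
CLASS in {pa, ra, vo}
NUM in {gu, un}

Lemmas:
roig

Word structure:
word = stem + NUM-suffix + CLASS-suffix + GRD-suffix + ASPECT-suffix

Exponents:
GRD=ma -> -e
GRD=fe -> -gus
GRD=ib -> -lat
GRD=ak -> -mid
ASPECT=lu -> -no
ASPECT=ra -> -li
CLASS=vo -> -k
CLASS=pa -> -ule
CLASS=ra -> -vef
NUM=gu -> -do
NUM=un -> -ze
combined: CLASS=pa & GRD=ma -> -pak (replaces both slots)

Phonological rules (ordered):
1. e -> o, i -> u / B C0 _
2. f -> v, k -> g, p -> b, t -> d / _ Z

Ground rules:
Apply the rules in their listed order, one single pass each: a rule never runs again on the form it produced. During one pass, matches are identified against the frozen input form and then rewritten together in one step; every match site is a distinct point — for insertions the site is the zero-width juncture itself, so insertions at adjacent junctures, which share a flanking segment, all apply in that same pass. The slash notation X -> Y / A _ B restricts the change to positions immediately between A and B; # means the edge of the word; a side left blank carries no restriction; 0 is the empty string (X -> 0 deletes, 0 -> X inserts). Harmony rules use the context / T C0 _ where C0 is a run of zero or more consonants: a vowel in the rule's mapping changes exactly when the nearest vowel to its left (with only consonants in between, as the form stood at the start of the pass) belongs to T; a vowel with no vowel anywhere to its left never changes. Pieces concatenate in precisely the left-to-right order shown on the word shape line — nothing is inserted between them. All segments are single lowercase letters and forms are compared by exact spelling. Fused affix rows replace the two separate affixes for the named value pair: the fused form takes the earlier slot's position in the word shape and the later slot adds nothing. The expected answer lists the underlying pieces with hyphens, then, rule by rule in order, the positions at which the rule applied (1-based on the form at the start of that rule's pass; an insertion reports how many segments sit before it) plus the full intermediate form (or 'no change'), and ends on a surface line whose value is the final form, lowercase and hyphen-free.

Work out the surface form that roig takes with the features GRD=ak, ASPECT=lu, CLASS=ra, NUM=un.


underlying: roig-ze-vef-mid-no
1. e -> o, i -> u / B C0 _: fires at position(s) 3: rougzevefmidno
2. f -> v, k -> g, p -> b, t -> d / _ Z: no change
surface: rougzevefmidno


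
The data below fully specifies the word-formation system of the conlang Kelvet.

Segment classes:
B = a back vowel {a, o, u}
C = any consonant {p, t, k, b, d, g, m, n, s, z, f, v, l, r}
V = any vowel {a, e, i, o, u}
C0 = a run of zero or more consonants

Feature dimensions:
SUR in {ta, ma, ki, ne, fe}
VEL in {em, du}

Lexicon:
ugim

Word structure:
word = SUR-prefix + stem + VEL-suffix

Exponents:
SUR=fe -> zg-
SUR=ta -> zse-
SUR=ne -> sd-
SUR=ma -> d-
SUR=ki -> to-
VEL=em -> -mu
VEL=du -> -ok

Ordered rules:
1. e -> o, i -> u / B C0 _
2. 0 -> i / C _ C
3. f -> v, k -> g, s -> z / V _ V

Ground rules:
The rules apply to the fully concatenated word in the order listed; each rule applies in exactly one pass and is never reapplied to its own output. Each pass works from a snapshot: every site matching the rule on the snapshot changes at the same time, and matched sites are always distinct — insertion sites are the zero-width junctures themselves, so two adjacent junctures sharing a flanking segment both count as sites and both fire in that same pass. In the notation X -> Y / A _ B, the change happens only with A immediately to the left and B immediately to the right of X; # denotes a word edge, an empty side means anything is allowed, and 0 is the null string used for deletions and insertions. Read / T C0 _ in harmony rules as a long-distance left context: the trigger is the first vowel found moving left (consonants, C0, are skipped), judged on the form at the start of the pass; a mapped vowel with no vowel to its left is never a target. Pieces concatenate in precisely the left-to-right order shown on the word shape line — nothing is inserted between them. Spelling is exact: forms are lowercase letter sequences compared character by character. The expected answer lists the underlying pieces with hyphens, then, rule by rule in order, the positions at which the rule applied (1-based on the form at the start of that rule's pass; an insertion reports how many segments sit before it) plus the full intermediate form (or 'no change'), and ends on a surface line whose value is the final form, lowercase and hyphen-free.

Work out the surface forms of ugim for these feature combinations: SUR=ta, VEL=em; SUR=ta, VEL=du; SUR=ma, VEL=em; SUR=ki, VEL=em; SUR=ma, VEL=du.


cell SUR=ta, VEL=em:
underlying: zse-ugim-mu
1. e -> o, i -> u / B C0 _: fires at position(s) 6: zseugummu
2. 0 -> i / C _ C: inserts after position(s) 1, 7: ziseugumimu
3. f -> v, k -> g, s -> z / V _ V: fires at position(s) 3: zizeugumimu
surface: zizeugumimu

cell SUR=ta, VEL=du:
underlying: zse-ugim-ok
1. e -> o, i -> u / B C0 _: fires at position(s) 6: zseugumok
2. 0 -> i / C _ C: inserts after position(s) 1: ziseugumok
3. f -> v, k -> g, s -> z / V _ V: fires at position(s) 3: zizeugumok
surface: zizeugumok

cell SUR=ma, VEL=em:
underlying: d-ugim-mu
1. e -> o, i -> u / B C0 _: fires at position(s) 4: dugummu
2. 0 -> i / C _ C: inserts after position(s) 5: dugumimu
3. f -> v, k -> g, s -> z / V _ V: no change
surface: dugumimu

cell SUR=ki, VEL=em:
underlying: to-ugim-mu
1. e -> o, i -> u / B C0 _: fires at position(s) 5: tougummu
2. 0 -> i / C _ C: inserts after position(s) 6: tougumimu
3. f -> v, k -> g, s -> z / V _ V: no change
surface: tougumimu

cell SUR=ma, VEL=du:
underlying: d-ugim-ok
1. e -> o, i -> u / B C0 _: fires at position(s) 4: dugumok
2. 0 -> i / C _ C: no change
3. f -> v, k -> g, s -> z / V _ V: no change
surface: dugumok


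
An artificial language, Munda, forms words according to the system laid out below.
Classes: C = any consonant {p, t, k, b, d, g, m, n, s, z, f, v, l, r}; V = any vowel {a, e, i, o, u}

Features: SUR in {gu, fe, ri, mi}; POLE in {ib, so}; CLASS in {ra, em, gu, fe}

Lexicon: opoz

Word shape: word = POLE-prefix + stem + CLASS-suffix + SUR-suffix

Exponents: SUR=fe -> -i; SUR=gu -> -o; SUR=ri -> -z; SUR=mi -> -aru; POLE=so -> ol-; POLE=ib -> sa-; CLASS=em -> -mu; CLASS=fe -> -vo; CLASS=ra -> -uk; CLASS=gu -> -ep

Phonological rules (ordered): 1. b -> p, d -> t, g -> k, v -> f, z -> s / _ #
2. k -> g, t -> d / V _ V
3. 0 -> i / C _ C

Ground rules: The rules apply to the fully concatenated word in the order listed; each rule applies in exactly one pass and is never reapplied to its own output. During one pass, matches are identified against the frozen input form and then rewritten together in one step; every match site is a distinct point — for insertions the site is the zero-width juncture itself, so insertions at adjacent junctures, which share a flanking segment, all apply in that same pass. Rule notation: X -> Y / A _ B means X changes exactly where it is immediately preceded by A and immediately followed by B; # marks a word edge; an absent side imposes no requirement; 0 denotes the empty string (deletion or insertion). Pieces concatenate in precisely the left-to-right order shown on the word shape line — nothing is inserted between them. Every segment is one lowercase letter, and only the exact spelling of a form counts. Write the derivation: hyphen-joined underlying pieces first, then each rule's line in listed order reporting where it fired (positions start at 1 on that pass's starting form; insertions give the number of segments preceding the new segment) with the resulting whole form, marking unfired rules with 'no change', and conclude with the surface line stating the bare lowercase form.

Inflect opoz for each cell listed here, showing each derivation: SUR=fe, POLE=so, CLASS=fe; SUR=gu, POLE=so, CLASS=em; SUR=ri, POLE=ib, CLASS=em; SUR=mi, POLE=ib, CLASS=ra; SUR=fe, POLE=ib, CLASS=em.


cell SUR=fe, POLE=so, CLASS=fe:
underlying: ol-opoz-vo-i
1. b -> p, d -> t, g -> k, v -> f, z -> s / _ #: no change
2. k -> g, t -> d / V _ V: no change
3. 0 -> i / C _ C: inserts after position(s) 6: olopozivoi
surface: olopozivoi

cell SUR=gu, POLE=so, CLASS=em:
underlying: ol-opoz-mu-o
1. b -> p, d -> t, g -> k, v -> f, z -> s / _ #: no change
2. k -> g, t -> d / V _ V: no change
3. 0 -> i / C _ C: inserts after position(s) 6: olopozimuo
surface: olopozimuo

cell SUR=ri, POLE=ib, CLASS=em:
underlying: sa-opoz-mu-z
1. b -> p, d -> t, g -> k, v -> f, z -> s / _ #: fires at position(s) 9: saopozmus
2. k -> g, t -> d / V _ V: no change
3. 0 -> i / C _ C: inserts after position(s) 6: saopozimus
surface: saopozimus

cell SUR=mi, POLE=ib, CLASS=ra:
underlying: sa-opoz-uk-aru
1. b -> p, d -> t, g -> k, v -> f, z -> s / _ #: no change
2. k -> g, t -> d / V _ V: fires at position(s) 8: saopozugaru
3. 0 -> i / C _ C: no change
surface: saopozugaru

cell SUR=fe, POLE=ib, CLASS=em:
underlying: sa-opoz-mu-i
1. b -> p, d -> t, g -> k, v -> f, z -> s / _ #: no change
2. k -> g, t -> d / V _ V: no change
3. 0 -> i / C _ C: inserts after position(s) 6: saopozimui
surface: saopozimui


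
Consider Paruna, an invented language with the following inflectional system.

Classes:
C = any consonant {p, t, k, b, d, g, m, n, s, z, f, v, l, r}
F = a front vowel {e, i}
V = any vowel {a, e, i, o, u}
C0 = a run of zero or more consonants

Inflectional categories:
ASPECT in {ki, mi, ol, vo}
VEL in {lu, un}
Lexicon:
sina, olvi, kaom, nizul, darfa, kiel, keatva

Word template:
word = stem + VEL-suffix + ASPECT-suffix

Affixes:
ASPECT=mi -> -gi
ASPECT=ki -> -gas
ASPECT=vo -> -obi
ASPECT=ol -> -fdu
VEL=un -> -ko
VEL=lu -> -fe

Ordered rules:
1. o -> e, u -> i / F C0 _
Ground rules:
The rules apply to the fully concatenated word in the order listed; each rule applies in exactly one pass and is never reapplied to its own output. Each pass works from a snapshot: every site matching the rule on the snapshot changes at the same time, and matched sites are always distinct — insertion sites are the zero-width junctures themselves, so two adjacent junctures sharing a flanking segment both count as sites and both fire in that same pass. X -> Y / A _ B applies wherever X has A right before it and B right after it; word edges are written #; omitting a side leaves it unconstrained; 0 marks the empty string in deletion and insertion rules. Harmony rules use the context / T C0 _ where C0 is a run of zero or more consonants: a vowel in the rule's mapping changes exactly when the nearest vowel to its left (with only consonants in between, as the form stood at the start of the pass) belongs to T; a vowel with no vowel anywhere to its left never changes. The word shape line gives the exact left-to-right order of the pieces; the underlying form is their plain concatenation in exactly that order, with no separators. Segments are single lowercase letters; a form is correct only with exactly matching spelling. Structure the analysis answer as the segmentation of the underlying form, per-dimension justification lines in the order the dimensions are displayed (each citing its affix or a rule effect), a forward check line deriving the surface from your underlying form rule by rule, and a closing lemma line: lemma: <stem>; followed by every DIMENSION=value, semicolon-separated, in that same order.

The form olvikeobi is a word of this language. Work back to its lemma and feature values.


underlying: olvi-ko-obi
ASPECT=vo - signalled by the affix -obi
VEL=un - signalled by the affix -ko
check: olvikoobi -> olvikeobi
lemma: olvi; ASPECT=vo; VEL=un


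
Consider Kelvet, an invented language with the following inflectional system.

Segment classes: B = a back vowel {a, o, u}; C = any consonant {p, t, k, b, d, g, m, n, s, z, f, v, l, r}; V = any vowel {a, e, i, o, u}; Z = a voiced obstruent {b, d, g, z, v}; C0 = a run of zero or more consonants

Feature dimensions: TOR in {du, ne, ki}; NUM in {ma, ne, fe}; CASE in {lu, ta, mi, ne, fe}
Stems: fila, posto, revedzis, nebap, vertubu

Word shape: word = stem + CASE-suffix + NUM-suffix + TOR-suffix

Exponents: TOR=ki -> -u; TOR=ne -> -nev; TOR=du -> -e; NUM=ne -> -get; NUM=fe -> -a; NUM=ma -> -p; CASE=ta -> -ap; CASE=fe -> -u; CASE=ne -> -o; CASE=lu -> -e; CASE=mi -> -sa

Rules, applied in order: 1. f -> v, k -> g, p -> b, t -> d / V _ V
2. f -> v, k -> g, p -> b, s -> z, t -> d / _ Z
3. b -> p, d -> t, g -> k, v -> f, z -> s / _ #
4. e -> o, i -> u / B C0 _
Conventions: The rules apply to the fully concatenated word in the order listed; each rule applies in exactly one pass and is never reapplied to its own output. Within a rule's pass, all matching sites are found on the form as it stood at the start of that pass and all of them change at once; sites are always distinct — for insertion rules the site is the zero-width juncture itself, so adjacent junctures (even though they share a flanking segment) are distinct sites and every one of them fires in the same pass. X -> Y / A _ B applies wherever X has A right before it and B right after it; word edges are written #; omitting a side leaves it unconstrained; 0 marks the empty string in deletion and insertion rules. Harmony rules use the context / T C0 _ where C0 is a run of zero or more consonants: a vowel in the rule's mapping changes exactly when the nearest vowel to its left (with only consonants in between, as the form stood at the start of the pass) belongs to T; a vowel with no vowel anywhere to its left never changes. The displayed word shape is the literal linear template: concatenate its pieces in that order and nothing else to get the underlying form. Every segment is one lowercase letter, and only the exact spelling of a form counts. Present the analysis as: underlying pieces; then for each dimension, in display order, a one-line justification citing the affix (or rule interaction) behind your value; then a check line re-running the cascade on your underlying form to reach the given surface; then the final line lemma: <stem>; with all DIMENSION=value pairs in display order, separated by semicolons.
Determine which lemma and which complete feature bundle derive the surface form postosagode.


underlying: posto-sa-get-e
TOR=du - signalled by the affix -e
NUM=ne - signalled by the affix -get
CASE=mi - signalled by the affix -sa
check: postosagete -> postosagede -> postosagede -> postosagede -> postosagode
lemma: posto; TOR=du; NUM=ne; CASE=mi


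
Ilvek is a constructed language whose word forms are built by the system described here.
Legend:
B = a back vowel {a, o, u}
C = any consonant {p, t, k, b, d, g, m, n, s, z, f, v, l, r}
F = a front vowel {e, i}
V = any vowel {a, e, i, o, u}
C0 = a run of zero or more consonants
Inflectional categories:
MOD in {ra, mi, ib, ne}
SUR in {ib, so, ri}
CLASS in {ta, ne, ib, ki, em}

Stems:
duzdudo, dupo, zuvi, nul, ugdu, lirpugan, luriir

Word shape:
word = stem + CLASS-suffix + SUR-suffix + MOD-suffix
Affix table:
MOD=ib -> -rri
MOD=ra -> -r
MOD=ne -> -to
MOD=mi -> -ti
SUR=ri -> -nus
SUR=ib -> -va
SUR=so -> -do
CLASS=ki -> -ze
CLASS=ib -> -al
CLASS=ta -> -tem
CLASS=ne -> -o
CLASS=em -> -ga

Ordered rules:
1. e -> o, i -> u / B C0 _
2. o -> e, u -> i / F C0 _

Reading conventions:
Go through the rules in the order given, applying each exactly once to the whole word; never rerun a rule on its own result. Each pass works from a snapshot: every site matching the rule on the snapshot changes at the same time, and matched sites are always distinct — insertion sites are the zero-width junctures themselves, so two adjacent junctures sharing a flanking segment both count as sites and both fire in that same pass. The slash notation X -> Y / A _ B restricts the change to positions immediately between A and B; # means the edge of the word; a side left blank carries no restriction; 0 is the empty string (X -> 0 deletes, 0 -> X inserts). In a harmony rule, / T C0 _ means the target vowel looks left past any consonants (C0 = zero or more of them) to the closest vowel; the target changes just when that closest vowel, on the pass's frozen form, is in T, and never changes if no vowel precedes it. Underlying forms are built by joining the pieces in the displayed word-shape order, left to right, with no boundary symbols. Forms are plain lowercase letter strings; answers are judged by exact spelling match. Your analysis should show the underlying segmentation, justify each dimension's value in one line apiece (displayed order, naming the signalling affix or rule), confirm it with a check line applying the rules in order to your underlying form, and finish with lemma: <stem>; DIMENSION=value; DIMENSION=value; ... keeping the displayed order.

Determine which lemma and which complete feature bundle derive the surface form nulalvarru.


underlying: nul-al-va-rri
MOD=ib - signalled by the affix -rri
SUR=ib - signalled by the affix -va
CLASS=ib - signalled by the affix -al
check: nulalvarri -> nulalvarru -> nulalvarru
lemma: nul; MOD=ib; SUR=ib; CLASS=ib


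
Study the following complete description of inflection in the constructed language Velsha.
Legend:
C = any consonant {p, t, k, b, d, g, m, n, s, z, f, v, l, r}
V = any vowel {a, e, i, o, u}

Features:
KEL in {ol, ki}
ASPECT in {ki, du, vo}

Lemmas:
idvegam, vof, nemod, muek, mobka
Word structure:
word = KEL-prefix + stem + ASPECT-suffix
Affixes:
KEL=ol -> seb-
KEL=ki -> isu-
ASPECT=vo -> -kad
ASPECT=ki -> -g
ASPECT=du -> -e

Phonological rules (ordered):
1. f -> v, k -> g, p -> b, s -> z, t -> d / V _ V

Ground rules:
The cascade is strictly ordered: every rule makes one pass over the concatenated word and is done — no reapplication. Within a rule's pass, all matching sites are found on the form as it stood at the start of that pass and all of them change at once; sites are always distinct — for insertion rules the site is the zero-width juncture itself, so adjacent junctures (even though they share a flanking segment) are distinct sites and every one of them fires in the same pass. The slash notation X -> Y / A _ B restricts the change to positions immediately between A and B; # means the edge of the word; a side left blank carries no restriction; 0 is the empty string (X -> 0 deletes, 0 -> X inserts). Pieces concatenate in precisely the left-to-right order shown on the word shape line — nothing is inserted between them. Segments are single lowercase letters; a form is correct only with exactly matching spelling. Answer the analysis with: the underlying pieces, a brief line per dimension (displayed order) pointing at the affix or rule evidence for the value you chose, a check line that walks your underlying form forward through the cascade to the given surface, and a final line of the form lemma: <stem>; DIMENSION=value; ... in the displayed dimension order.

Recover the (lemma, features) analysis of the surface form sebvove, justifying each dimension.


underlying: seb-vof-e
KEL=ol - signalled by the affix seb-
ASPECT=du - signalled by the affix -e
check: sebvofe -> sebvove
lemma: vof; KEL=ol; ASPECT=du


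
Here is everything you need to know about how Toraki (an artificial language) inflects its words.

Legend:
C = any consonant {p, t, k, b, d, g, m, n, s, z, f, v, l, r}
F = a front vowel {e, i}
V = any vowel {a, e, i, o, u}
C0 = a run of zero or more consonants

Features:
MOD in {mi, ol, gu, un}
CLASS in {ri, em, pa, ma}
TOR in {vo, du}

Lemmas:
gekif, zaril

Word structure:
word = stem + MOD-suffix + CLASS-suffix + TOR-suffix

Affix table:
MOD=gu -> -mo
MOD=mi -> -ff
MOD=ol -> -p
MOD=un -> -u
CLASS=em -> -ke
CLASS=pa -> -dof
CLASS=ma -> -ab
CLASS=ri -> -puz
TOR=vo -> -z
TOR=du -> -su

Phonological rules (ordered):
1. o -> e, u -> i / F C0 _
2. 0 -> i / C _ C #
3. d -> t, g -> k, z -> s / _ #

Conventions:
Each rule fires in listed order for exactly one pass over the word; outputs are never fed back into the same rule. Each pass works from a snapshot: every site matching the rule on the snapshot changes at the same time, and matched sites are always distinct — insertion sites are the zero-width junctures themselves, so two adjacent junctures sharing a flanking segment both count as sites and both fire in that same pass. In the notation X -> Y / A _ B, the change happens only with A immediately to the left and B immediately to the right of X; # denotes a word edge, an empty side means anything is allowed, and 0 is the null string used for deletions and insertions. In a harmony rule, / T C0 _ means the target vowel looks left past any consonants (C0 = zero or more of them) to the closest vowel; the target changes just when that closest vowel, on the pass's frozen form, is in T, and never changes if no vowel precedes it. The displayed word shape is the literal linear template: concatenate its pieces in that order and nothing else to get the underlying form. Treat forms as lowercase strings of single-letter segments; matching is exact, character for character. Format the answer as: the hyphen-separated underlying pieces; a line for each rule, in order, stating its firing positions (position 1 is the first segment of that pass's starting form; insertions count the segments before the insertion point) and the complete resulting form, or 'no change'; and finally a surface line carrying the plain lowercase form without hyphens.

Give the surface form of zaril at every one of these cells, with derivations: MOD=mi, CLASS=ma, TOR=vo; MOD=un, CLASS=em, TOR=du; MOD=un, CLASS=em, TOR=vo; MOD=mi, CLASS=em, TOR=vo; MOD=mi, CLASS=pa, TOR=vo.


cell MOD=mi, CLASS=ma, TOR=vo:
underlying: zaril-ff-ab-z
1. o -> e, u -> i / F C0 _: no change
2. 0 -> i / C _ C #: inserts after position(s) 9: zarilffabiz
3. d -> t, g -> k, z -> s / _ #: fires at position(s) 11: zarilffabis
surface: zarilffabis

cell MOD=un, CLASS=em, TOR=du:
underlying: zaril-u-ke-su
1. o -> e, u -> i / F C0 _: fires at position(s) 6, 10: zarilikesi
2. 0 -> i / C _ C #: no change
3. d -> t, g -> k, z -> s / _ #: no change
surface: zarilikesi

cell MOD=un, CLASS=em, TOR=vo:
underlying: zaril-u-ke-z
1. o -> e, u -> i / F C0 _: fires at position(s) 6: zarilikez
2. 0 -> i / C _ C #: no change
3. d -> t, g -> k, z -> s / _ #: fires at position(s) 9: zarilikes
surface: zarilikes

cell MOD=mi, CLASS=em, TOR=vo:
underlying: zaril-ff-ke-z
1. o -> e, u -> i / F C0 _: no change
2. 0 -> i / C _ C #: no change
3. d -> t, g -> k, z -> s / _ #: fires at position(s) 10: zarilffkes
surface: zarilffkes

cell MOD=mi, CLASS=pa, TOR=vo:
underlying: zaril-ff-dof-z
1. o -> e, u -> i / F C0 _: fires at position(s) 9: zarilffdefz
2. 0 -> i / C _ C #: inserts after position(s) 10: zarilffdefiz
3. d -> t, g -> k, z -> s / _ #: fires at position(s) 12: zarilffdefis
surface: zarilffdefis


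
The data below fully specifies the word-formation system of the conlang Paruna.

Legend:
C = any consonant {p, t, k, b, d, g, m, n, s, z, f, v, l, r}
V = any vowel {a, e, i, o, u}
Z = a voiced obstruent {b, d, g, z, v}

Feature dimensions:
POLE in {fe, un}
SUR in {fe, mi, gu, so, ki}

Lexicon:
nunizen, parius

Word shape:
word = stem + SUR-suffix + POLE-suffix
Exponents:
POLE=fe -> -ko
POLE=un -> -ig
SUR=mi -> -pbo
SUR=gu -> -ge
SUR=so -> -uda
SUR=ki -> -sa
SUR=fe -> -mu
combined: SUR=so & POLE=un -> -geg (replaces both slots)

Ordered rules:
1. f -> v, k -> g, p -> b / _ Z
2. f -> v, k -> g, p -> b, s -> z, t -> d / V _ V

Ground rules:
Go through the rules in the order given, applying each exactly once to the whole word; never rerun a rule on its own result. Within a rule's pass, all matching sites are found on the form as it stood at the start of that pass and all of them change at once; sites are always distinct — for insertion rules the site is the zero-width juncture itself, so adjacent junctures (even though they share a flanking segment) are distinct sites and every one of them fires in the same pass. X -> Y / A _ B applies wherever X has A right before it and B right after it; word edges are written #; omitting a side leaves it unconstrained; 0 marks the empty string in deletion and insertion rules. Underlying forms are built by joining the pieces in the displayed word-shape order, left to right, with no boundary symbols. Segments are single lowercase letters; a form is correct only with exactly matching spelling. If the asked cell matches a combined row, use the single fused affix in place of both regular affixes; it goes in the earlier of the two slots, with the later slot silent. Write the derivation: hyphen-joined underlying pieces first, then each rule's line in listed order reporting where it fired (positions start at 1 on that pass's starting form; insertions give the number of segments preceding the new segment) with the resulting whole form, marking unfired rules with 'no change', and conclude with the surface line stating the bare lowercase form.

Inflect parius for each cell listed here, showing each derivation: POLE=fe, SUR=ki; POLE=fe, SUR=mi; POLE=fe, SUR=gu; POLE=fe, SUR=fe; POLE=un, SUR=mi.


cell POLE=fe, SUR=ki:
underlying: parius-sa-ko
1. f -> v, k -> g, p -> b / _ Z: no change
2. f -> v, k -> g, p -> b, s -> z, t -> d / V _ V: fires at position(s) 9: pariussago
surface: pariussago

cell POLE=fe, SUR=mi:
underlying: parius-pbo-ko
1. f -> v, k -> g, p -> b / _ Z: fires at position(s) 7: pariusbboko
2. f -> v, k -> g, p -> b, s -> z, t -> d / V _ V: fires at position(s) 10: pariusbbogo
surface: pariusbbogo

cell POLE=fe, SUR=gu:
underlying: parius-ge-ko
1. f -> v, k -> g, p -> b / _ Z: no change
2. f -> v, k -> g, p -> b, s -> z, t -> d / V _ V: fires at position(s) 9: pariusgego
surface: pariusgego

cell POLE=fe, SUR=fe:
underlying: parius-mu-ko
1. f -> v, k -> g, p -> b / _ Z: no change
2. f -> v, k -> g, p -> b, s -> z, t -> d / V _ V: fires at position(s) 9: pariusmugo
surface: pariusmugo

cell POLE=un, SUR=mi:
underlying: parius-pbo-ig
1. f -> v, k -> g, p -> b / _ Z: fires at position(s) 7: pariusbboig
2. f -> v, k -> g, p -> b, s -> z, t -> d / V _ V: no change
surface: pariusbboig


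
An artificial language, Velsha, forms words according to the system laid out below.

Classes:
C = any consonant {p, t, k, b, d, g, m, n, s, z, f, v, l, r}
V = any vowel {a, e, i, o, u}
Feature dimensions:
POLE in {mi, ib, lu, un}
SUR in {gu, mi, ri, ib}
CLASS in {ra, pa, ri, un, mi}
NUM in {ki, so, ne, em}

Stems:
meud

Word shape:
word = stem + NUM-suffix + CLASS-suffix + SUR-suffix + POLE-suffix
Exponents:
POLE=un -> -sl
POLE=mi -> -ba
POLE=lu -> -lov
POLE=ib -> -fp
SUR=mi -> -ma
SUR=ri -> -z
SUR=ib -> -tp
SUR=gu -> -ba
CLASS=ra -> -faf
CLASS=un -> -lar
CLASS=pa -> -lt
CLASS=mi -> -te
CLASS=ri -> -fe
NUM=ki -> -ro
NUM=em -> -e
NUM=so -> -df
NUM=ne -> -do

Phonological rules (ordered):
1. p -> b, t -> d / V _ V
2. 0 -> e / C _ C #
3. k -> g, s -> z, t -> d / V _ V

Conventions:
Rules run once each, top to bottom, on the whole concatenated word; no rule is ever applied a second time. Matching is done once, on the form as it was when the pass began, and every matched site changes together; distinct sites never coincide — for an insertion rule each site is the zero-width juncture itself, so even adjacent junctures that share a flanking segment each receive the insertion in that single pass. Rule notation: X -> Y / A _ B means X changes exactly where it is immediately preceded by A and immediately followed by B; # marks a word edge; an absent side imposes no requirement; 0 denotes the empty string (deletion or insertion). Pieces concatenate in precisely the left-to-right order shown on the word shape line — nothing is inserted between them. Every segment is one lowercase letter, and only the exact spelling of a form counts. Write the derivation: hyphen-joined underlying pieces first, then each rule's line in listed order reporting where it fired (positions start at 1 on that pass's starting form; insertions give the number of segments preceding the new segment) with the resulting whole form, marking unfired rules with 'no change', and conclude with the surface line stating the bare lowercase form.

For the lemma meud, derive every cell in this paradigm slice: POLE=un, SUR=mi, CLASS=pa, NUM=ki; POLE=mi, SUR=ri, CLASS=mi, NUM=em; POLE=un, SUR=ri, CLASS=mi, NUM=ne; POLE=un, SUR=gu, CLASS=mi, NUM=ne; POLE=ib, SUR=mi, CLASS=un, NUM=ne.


cell POLE=un, SUR=mi, CLASS=pa, NUM=ki:
underlying: meud-ro-lt-ma-sl
1. p -> b, t -> d / V _ V: no change
2. 0 -> e / C _ C #: inserts after position(s) 11: meudroltmasel
3. k -> g, s -> z, t -> d / V _ V: fires at position(s) 11: meudroltmazel
surface: meudroltmazel

cell POLE=mi, SUR=ri, CLASS=mi, NUM=em:
underlying: meud-e-te-z-ba
1. p -> b, t -> d / V _ V: fires at position(s) 6: meudedezba
2. 0 -> e / C _ C #: no change
3. k -> g, s -> z, t -> d / V _ V: no change
surface: meudedezba

cell POLE=un, SUR=ri, CLASS=mi, NUM=ne:
underlying: meud-do-te-z-sl
1. p -> b, t -> d / V _ V: fires at position(s) 7: meuddodezsl
2. 0 -> e / C _ C #: inserts after position(s) 10: meuddodezsel
3. k -> g, s -> z, t -> d / V _ V: no change
surface: meuddodezsel

cell POLE=un, SUR=gu, CLASS=mi, NUM=ne:
underlying: meud-do-te-ba-sl
1. p -> b, t -> d / V _ V: fires at position(s) 7: meuddodebasl
2. 0 -> e / C _ C #: inserts after position(s) 11: meuddodebasel
3. k -> g, s -> z, t -> d / V _ V: fires at position(s) 11: meuddodebazel
surface: meuddodebazel

cell POLE=ib, SUR=mi, CLASS=un, NUM=ne:
underlying: meud-do-lar-ma-fp
1. p -> b, t -> d / V _ V: no change
2. 0 -> e / C _ C #: inserts after position(s) 12: meuddolarmafep
3. k -> g, s -> z, t -> d / V _ V: no change
surface: meuddolarmafep


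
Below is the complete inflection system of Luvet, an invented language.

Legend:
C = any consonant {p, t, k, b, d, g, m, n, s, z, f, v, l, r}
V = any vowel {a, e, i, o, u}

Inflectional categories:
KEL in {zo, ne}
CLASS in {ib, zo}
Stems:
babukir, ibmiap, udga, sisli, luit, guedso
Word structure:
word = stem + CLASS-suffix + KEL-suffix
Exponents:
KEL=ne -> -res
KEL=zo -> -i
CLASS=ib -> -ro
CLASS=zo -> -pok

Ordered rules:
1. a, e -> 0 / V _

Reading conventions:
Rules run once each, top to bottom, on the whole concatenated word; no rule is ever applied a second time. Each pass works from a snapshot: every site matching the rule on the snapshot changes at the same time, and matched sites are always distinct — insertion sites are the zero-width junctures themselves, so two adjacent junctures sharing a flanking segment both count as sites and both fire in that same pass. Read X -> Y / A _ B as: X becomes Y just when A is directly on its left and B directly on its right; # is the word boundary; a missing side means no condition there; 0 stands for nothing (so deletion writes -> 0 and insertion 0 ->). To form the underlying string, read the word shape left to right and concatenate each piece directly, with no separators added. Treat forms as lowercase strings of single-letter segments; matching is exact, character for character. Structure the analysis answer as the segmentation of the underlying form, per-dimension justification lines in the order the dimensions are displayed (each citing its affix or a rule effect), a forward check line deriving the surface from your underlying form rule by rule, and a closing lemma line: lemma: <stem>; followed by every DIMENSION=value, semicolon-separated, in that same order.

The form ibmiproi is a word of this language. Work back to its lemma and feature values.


underlying: ibmiap-ro-i
KEL=zo - signalled by the affix -i
CLASS=ib - signalled by the affix -ro
check: ibmiaproi -> ibmiproi
lemma: ibmiap; KEL=zo; CLASS=ib


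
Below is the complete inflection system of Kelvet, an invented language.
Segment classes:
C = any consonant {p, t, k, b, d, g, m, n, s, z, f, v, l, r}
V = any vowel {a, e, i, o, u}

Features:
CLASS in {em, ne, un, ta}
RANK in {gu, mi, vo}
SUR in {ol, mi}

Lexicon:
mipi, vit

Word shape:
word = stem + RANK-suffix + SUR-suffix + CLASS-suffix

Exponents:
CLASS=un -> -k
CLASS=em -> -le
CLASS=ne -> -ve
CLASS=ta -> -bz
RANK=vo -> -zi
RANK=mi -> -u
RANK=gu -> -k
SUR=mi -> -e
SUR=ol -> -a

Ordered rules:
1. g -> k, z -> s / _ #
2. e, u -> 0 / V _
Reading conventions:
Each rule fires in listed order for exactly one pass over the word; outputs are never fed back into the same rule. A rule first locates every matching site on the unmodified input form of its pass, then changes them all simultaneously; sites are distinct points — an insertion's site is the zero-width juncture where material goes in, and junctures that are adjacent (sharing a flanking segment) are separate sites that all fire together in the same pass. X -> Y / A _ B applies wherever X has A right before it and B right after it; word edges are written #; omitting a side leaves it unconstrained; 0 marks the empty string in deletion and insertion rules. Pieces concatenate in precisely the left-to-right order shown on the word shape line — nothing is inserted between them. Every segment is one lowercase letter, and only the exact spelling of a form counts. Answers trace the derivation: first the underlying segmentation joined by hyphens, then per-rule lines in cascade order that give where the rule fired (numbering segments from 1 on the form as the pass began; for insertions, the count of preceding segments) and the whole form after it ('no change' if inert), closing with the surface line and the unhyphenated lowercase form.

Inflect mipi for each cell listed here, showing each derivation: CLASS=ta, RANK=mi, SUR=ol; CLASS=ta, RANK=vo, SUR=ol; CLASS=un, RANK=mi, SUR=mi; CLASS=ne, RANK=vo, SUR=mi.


cell CLASS=ta, RANK=mi, SUR=ol:
underlying: mipi-u-a-bz
1. g -> k, z -> s / _ #: fires at position(s) 8: mipiuabs
2. e, u -> 0 / V _: fires at position(s) 5: mipiabs
surface: mipiabs

cell CLASS=ta, RANK=vo, SUR=ol:
underlying: mipi-zi-a-bz
1. g -> k, z -> s / _ #: fires at position(s) 9: mipiziabs
2. e, u -> 0 / V _: no change
surface: mipiziabs

cell CLASS=un, RANK=mi, SUR=mi:
underlying: mipi-u-e-k
1. g -> k, z -> s / _ #: no change
2. e, u -> 0 / V _: fires at position(s) 5, 6: mipik
surface: mipik

cell CLASS=ne, RANK=vo, SUR=mi:
underlying: mipi-zi-e-ve
1. g -> k, z -> s / _ #: no change
2. e, u -> 0 / V _: fires at position(s) 7: mipizive
surface: mipizive


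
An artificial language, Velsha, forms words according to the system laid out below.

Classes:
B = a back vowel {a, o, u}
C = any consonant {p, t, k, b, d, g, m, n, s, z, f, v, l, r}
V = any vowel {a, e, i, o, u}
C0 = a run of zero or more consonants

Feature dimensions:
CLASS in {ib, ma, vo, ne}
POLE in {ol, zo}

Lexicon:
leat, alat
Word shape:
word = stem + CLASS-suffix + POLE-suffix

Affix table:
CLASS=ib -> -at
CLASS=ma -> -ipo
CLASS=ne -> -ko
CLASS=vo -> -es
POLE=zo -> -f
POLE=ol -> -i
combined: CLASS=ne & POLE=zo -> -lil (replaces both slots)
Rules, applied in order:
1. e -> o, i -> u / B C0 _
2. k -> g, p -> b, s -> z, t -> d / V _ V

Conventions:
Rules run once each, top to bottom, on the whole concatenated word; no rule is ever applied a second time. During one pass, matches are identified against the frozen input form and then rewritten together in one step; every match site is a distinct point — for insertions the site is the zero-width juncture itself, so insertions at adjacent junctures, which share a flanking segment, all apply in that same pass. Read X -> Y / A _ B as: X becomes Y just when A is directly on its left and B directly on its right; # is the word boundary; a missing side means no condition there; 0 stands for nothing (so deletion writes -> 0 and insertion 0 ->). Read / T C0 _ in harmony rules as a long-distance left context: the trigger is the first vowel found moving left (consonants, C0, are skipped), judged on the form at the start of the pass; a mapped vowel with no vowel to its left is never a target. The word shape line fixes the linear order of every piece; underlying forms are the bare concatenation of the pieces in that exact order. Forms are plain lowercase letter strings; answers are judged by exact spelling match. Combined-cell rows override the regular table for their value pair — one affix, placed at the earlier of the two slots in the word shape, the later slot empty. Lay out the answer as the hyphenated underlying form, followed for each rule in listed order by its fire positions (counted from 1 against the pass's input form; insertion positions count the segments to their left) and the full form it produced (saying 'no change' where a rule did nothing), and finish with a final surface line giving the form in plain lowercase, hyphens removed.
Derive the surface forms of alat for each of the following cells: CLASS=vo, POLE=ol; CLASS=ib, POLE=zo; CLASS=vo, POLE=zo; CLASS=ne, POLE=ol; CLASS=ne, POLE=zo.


cell CLASS=vo, POLE=ol:
underlying: alat-es-i
1. e -> o, i -> u / B C0 _: fires at position(s) 5: alatosi
2. k -> g, p -> b, s -> z, t -> d / V _ V: fires at position(s) 4, 6: aladozi
surface: aladozi

cell CLASS=ib, POLE=zo:
underlying: alat-at-f
1. e -> o, i -> u / B C0 _: no change
2. k -> g, p -> b, s -> z, t -> d / V _ V: fires at position(s) 4: aladatf
surface: aladatf

cell CLASS=vo, POLE=zo:
underlying: alat-es-f
1. e -> o, i -> u / B C0 _: fires at position(s) 5: alatosf
2. k -> g, p -> b, s -> z, t -> d / V _ V: fires at position(s) 4: aladosf
surface: aladosf

cell CLASS=ne, POLE=ol:
underlying: alat-ko-i
1. e -> o, i -> u / B C0 _: fires at position(s) 7: alatkou
2. k -> g, p -> b, s -> z, t -> d / V _ V: no change
surface: alatkou

cell CLASS=ne, POLE=zo:
underlying: alat-lil
1. e -> o, i -> u / B C0 _: fires at position(s) 6: alatlul
2. k -> g, p -> b, s -> z, t -> d / V _ V: no change
surface: alatlul


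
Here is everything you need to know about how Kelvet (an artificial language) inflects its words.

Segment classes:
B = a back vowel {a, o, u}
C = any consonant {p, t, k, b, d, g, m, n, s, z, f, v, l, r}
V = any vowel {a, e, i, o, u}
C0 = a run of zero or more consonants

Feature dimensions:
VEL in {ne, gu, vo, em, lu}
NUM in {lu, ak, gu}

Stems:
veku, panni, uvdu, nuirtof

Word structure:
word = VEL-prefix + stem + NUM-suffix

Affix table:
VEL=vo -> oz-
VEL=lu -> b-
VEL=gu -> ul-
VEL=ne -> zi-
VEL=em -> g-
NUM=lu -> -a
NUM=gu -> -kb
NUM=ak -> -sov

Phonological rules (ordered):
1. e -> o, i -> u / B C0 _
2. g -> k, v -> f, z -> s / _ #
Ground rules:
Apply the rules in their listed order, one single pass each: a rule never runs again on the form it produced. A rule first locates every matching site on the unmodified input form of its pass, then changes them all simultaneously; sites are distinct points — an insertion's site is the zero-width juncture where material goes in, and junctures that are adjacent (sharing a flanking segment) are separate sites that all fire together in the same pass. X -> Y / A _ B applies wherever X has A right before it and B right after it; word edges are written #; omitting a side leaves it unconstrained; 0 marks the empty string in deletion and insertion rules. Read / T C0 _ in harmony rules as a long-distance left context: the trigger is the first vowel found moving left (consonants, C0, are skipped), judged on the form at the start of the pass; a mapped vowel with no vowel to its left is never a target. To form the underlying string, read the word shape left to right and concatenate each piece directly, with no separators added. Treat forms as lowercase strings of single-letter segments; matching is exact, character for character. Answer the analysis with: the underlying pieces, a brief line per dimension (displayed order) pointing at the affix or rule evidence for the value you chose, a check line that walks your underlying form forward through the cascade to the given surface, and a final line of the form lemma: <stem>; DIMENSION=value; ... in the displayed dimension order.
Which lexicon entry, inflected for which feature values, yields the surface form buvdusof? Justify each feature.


underlying: b-uvdu-sov
VEL=lu - signalled by the affix b-
NUM=ak - signalled by the affix -sov
check: buvdusov -> buvdusov -> buvdusof
lemma: uvdu; VEL=lu; NUM=ak
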